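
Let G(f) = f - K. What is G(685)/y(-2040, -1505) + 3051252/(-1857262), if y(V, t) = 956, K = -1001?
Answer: 53586705/443885618 ≈ 0.12072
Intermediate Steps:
G(f) = 1001 + f (G(f) = f - 1*(-1001) = f + 1001 = 1001 + f)
G(685)/y(-2040, -1505) + 3051252/(-1857262) = (1001 + 685)/956 + 3051252/(-1857262) = 1686*(1/956) + 3051252*(-1/1857262) = 843/478 - 1525626/928631 = 53586705/443885618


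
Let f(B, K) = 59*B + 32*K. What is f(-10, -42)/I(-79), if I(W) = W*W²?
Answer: 1934/493039 ≈ 0.0039226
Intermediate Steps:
I(W) = W³
f(B, K) = 32*K + 59*B
f(-10, -42)/I(-79) = (32*(-42) + 59*(-10))/((-79)³) = (-1344 - 590)/(-493039) = -1934*(-1/493039) = 1934/493039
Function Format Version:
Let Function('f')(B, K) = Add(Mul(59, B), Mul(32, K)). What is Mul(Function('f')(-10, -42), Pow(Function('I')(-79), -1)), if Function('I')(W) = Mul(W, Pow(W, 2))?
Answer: Rational(1934, 493039) ≈ 0.0039226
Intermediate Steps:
Function('I')(W) = Pow(W, 3)
Function('f')(B, K) = Add(Mul(32, K), Mul(59, B))
Mul(Function('f')(-10, -42), Pow(Function('I')(-79), -1)) = Mul(Add(Mul(32, -42), Mul(59, -10)), Pow(Pow(-79, 3), -1)) = Mul(Add(-1344, -590), Pow(-493039, -1)) = Mul(-1934, Rational(-1, 493039)) = Rational(1934, 493039)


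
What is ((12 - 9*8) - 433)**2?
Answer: 243049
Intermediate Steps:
((12 - 9*8) - 433)**2 = ((12 - 72) - 433)**2 = (-60 - 433)**2 = (-493)**2 = 243049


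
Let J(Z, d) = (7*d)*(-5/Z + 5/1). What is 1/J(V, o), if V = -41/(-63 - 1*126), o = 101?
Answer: -41/523180 ≈ -7.8367e-5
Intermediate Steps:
V = 41/189 (V = -41/(-63 - 126) = -41/(-189) = -41*(-1/189) = 41/189 ≈ 0.21693)
J(Z, d) = 7*d*(5 - 5/Z) (J(Z, d) = (7*d)*(-5/Z + 5*1) = (7*d)*(-5/Z + 5) = (7*d)*(5 - 5/Z) = 7*d*(5 - 5/Z))
1/J(V, o) = 1/(35*101*(-1 + 41/189)/(41/189)) = 1/(35*101*(189/41)*(-148/189)) = 1/(-523180/41) = -41/523180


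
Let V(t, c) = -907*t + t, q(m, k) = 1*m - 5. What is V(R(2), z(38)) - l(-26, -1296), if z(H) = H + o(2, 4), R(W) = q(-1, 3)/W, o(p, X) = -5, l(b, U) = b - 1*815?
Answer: 3559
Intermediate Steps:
l(b, U) = -815 + b (l(b, U) = b - 815 = -815 + b)
q(m, k) = -5 + m (q(m, k) = m - 5 = -5 + m)
R(W) = -6/W (R(W) = (-5 - 1)/W = -6/W)
z(H) = -5 + H (z(H) = H - 5 = -5 + H)
V(t, c) = -906*t
V(R(2), z(38)) - l(-26, -1296) = -(-5436)/2 - (-815 - 26) = -(-5436)/2 - 1*(-841) = -906*(-3) + 841 = 2718 + 841 = 3559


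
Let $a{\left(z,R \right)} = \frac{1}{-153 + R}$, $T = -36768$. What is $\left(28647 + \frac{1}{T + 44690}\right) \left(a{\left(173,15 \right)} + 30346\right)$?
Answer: $\frac{950373732371645}{1093236} \approx 8.6932 \cdot 10^{8}$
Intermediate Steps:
$\left(28647 + \frac{1}{T + 44690}\right) \left(a{\left(173,15 \right)} + 30346\right) = \left(28647 + \frac{1}{-36768 + 44690}\right) \left(\frac{1}{-153 + 15} + 30346\right) = \left(28647 + \frac{1}{7922}\right) \left(\frac{1}{-138} + 30346\right) = \left(28647 + \frac{1}{7922}\right) \left(- \frac{1}{138} + 30346\right) = \frac{226941535}{7922} \cdot \frac{4187747}{138} = \frac{950373732371645}{1093236}$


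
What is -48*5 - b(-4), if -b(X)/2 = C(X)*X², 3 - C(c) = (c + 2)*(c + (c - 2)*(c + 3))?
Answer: -16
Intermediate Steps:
C(c) = 3 - (2 + c)*(c + (-2 + c)*(3 + c)) (C(c) = 3 - (c + 2)*(c + (c - 2)*(c + 3)) = 3 - (2 + c)*(c + (-2 + c)*(3 + c)))
b(X) = -2*X²*(15 - X³ - 4*X² + 2*X) (b(X) = -2*(15 - X³ - 4*X² + 2*X)*X² = -2*X²*(15 - X³ - 4*X² + 2*X))
-48*5 - b(-4) = -48*5 - 2*(-4)²*(-15 + (-4)³ - 2*(-4) + 4*(-4)²) = -240 - 2*16*(-15 - 64 + 8 + 4*16) = -240 - 2*16*(-15 - 64 + 8 + 64) = -240 - 2*16*(-7) = -240 - 1*(-224) = -240 + 224 = -16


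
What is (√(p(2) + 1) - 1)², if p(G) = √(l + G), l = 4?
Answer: (1 - √(1 + √6))² ≈ 0.73493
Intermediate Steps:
p(G) = √(4 + G)
(√(p(2) + 1) - 1)² = (√(√(4 + 2) + 1) - 1)² = (√(√6 + 1) - 1)² = (√(1 + √6) - 1)² = (-1 + √(1 + √6))²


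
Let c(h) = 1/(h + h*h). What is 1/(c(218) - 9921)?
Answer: -47742/473648381 ≈ -0.00010080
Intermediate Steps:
c(h) = 1/(h + h**2)
1/(c(218) - 9921) = 1/(1/(218*(1 + 218)) - 9921) = 1/((1/218)/219 - 9921) = 1/((1/218)*(1/219) - 9921) = 1/(1/47742 - 9921) = 1/(-473648381/47742) = -47742/473648381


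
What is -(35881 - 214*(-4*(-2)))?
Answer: -34169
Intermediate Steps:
-(35881 - 214*(-4*(-2))) = -(35881 - 214*8) = -(35881 - 1*1712) = -(35881 - 1712) = -1*34169 = -34169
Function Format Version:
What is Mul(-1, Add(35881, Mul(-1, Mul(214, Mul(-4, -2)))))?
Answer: -34169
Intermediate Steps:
Mul(-1, Add(35881, Mul(-1, Mul(214, Mul(-4, -2))))) = Mul(-1, Add(35881, Mul(-1, Mul(214, 8)))) = Mul(-1, Add(35881, Mul(-1, 1712))) = Mul(-1, Add(35881, -1712)) = Mul(-1, 34169) = -34169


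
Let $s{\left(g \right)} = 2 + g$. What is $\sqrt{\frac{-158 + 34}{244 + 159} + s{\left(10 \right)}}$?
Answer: $\frac{2 \sqrt{494}}{13} \approx 3.4194$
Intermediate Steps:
$\sqrt{\frac{-158 + 34}{244 + 159} + s{\left(10 \right)}} = \sqrt{\frac{-158 + 34}{244 + 159} + \left(2 + 10\right)} = \sqrt{- \frac{124}{403} + 12} = \sqrt{\left(-124\right) \frac{1}{403} + 12} = \sqrt{- \frac{4}{13} + 12} = \sqrt{\frac{152}{13}} = \frac{2 \sqrt{494}}{13}$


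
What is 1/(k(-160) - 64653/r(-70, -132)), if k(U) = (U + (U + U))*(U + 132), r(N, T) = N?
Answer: 70/1005453 ≈ 6.9620e-5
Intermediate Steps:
k(U) = 3*U*(132 + U) (k(U) = (U + 2*U)*(132 + U) = (3*U)*(132 + U) = 3*U*(132 + U))
1/(k(-160) - 64653/r(-70, -132)) = 1/(3*(-160)*(132 - 160) - 64653/(-70)) = 1/(3*(-160)*(-28) - 64653*(-1/70)) = 1/(13440 + 64653/70) = 1/(1005453/70) = 70/1005453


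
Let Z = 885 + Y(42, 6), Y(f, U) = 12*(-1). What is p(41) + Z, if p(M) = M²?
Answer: 2554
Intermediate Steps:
Y(f, U) = -12
Z = 873 (Z = 885 - 12 = 873)
p(41) + Z = 41² + 873 = 1681 + 873 = 2554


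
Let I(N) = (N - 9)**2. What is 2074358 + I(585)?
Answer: 2406134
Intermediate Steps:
I(N) = (-9 + N)**2
2074358 + I(585) = 2074358 + (-9 + 585)**2 = 2074358 + 576**2 = 2074358 + 331776 = 2406134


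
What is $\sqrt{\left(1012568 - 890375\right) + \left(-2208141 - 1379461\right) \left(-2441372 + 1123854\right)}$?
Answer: $\sqrt{4726730334029} \approx 2.1741 \cdot 10^{6}$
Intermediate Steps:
$\sqrt{\left(1012568 - 890375\right) + \left(-2208141 - 1379461\right) \left(-2441372 + 1123854\right)} = \sqrt{122193 - -4726730211836} = \sqrt{122193 + 4726730211836} = \sqrt{4726730334029}$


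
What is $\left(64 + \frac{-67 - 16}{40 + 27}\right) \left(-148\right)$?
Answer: $- \frac{622340}{67} \approx -9288.7$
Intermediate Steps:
$\left(64 + \frac{-67 - 16}{40 + 27}\right) \left(-148\right) = \left(64 - \frac{83}{67}\right) \left(-148\right) = \frac{4205}{67} \left(-148\right) = - \frac{622340}{67}$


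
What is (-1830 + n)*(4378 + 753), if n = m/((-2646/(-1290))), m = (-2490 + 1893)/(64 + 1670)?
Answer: -341948989625/36414 ≈ -9.3906e+6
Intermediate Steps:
m = -199/578 (m = -597/1734 = -597*1/1734 = -199/578 ≈ -0.34429)
n = -42785/254898 (n = -199/(578*((-2646/(-1290)))) = -199/(578*((-2646*(-1/1290)))) = -199/(578*441/215) = -199/578*215/441 = -42785/254898 ≈ -0.16785)
(-1830 + n)*(4378 + 753) = (-1830 - 42785/254898)*(4378 + 753) = -466506125/254898*5131 = -341948989625/36414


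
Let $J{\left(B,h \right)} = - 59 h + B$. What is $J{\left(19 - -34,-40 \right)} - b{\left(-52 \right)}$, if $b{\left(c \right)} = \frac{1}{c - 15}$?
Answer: $\frac{161672}{67} \approx 2413.0$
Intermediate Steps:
$J{\left(B,h \right)} = B - 59 h$
$b{\left(c \right)} = \frac{1}{-15 + c}$
$J{\left(19 - -34,-40 \right)} - b{\left(-52 \right)} = \left(\left(19 - -34\right) - -2360\right) - \frac{1}{-15 - 52} = \left(\left(19 + 34\right) + 2360\right) - \frac{1}{-67} = \left(53 + 2360\right) - - \frac{1}{67} = 2413 + \frac{1}{67} = \frac{161672}{67}$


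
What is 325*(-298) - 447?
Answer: -97297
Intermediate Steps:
325*(-298) - 447 = -96850 - 447 = -97297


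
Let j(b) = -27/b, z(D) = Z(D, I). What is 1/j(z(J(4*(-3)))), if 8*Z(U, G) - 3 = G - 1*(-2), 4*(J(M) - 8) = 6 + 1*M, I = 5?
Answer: -5/108 ≈ -0.046296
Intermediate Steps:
J(M) = 19/2 + M/4 (J(M) = 8 + (6 + 1*M)/4 = 8 + (6 + M)/4 = 8 + (3/2 + M/4) = 19/2 + M/4)
Z(U, G) = 5/8 + G/8 (Z(U, G) = 3/8 + (G - 1*(-2))/8 = 3/8 + (G + 2)/8 = 3/8 + (2 + G)/8 = 3/8 + (¼ + G/8) = 5/8 + G/8)
z(D) = 5/4 (z(D) = 5/8 + (⅛)*5 = 5/8 + 5/8 = 5/4)
1/j(z(J(4*(-3)))) = 1/(-27/5/4) = 1/(-27*⅘) = 1/(-108/5) = -5/108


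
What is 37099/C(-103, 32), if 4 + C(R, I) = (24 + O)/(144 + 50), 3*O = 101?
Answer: -21591618/2155 ≈ -10019.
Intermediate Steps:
O = 101/3 (O = (1/3)*101 = 101/3 ≈ 33.667)
C(R, I) = -2155/582 (C(R, I) = -4 + (24 + 101/3)/(144 + 50) = -4 + (173/3)/194 = -4 + (173/3)*(1/194) = -4 + 173/582 = -2155/582)
37099/C(-103, 32) = 37099/(-2155/582) = 37099*(-582/2155) = -21591618/2155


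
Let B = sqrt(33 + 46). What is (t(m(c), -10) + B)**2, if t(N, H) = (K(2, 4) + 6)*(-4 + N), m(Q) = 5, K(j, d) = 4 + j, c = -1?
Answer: (12 + sqrt(79))**2 ≈ 436.32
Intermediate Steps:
t(N, H) = -48 + 12*N (t(N, H) = ((4 + 2) + 6)*(-4 + N) = (6 + 6)*(-4 + N) = 12*(-4 + N) = -48 + 12*N)
B = sqrt(79) ≈ 8.8882
(t(m(c), -10) + B)**2 = ((-48 + 12*5) + sqrt(79))**2 = ((-48 + 60) + sqrt(79))**2 = (12 + sqrt(79))**2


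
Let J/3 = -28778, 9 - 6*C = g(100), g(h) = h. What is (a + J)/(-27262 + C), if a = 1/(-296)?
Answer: 76664595/24222124 ≈ 3.1651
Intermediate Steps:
a = -1/296 ≈ -0.0033784
C = -91/6 (C = 3/2 - 1/6*100 = 3/2 - 50/3 = -91/6 ≈ -15.167)
J = -86334 (J = 3*(-28778) = -86334)
(a + J)/(-27262 + C) = (-1/296 - 86334)/(-27262 - 91/6) = -25554865/(296*(-163663/6)) = -25554865/296*(-6/163663) = 76664595/24222124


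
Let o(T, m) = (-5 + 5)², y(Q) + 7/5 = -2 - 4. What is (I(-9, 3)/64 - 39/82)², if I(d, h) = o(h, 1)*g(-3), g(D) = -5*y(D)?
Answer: 1521/6724 ≈ 0.22620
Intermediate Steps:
y(Q) = -37/5 (y(Q) = -7/5 + (-2 - 4) = -7/5 - 6 = -37/5)
o(T, m) = 0 (o(T, m) = 0² = 0)
g(D) = 37 (g(D) = -5*(-37/5) = 37)
I(d, h) = 0 (I(d, h) = 0*37 = 0)
(I(-9, 3)/64 - 39/82)² = (0/64 - 39/82)² = (0*(1/64) - 39*1/82)² = (0 - 39/82)² = (-39/82)² = 1521/6724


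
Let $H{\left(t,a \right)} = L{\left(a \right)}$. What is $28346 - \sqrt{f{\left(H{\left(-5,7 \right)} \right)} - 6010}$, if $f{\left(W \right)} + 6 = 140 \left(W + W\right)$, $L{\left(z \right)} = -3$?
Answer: $28346 - 2 i \sqrt{1714} \approx 28346.0 - 82.801 i$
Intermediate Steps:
$H{\left(t,a \right)} = -3$
$f{\left(W \right)} = -6 + 280 W$ ($f{\left(W \right)} = -6 + 140 \left(W + W\right) = -6 + 140 \cdot 2 W = -6 + 280 W$)
$28346 - \sqrt{f{\left(H{\left(-5,7 \right)} \right)} - 6010} = 28346 - \sqrt{\left(-6 + 280 \left(-3\right)\right) - 6010} = 28346 - \sqrt{\left(-6 - 840\right) - 6010} = 28346 - \sqrt{-846 - 6010} = 28346 - \sqrt{-6856} = 28346 - 2 i \sqrt{1714}$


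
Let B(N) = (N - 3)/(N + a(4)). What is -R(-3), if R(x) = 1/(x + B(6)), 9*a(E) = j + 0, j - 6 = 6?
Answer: 22/57 ≈ 0.38596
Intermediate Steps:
j = 12 (j = 6 + 6 = 12)
a(E) = 4/3 (a(E) = (12 + 0)/9 = (⅑)*12 = 4/3)
B(N) = (-3 + N)/(4/3 + N) (B(N) = (N - 3)/(N + 4/3) = (-3 + N)/(4/3 + N))
R(x) = 1/(9/22 + x) (R(x) = 1/(x + 3*(-3 + 6)/(4 + 3*6)) = 1/(x + 3*3/(4 + 18)) = 1/(x + 3*3/22) = 1/(x + 3*(1/22)*3) = 1/(x + 9/22) = 1/(9/22 + x))
-R(-3) = -22/(9 + 22*(-3)) = -22/(9 - 66) = -22/(-57) = -22*(-1)/57 = -1*(-22/57) = 22/57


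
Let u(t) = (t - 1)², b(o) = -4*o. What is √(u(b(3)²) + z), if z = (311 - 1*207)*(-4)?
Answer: √20033 ≈ 141.54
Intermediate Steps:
u(t) = (-1 + t)²
z = -416 (z = (311 - 207)*(-4) = 104*(-4) = -416)
√(u(b(3)²) + z) = √((-1 + (-4*3)²)² - 416) = √((-1 + (-12)²)² - 416) = √((-1 + 144)² - 416) = √(143² - 416) = √(20449 - 416) = √20033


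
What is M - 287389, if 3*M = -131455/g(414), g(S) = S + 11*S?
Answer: -4283377111/14904 ≈ -2.8740e+5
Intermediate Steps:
g(S) = 12*S
M = -131455/14904 (M = (-131455/(12*414))/3 = (-131455/4968)/3 = (-131455*1/4968)/3 = (1/3)*(-131455/4968) = -131455/14904 ≈ -8.8201)
M - 287389 = -131455/14904 - 287389 = -4283377111/14904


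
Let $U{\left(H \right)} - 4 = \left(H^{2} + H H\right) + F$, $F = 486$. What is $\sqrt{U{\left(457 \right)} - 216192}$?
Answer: $6 \sqrt{5611} \approx 449.44$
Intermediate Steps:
$U{\left(H \right)} = 490 + 2 H^{2}$ ($U{\left(H \right)} = 4 + \left(\left(H^{2} + H H\right) + 486\right) = 4 + \left(\left(H^{2} + H^{2}\right) + 486\right) = 4 + \left(2 H^{2} + 486\right) = 4 + \left(486 + 2 H^{2}\right) = 490 + 2 H^{2}$)
$\sqrt{U{\left(457 \right)} - 216192} = \sqrt{\left(490 + 2 \cdot 457^{2}\right) - 216192} = \sqrt{\left(490 + 2 \cdot 208849\right) - 216192} = \sqrt{\left(490 + 417698\right) - 216192} = \sqrt{418188 - 216192} = \sqrt{201996} = 6 \sqrt{5611}$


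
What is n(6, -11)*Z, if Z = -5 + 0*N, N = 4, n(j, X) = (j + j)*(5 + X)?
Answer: 360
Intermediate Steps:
n(j, X) = 2*j*(5 + X) (n(j, X) = (2*j)*(5 + X) = 2*j*(5 + X))
Z = -5 (Z = -5 + 0*4 = -5 + 0 = -5)
n(6, -11)*Z = (2*6*(5 - 11))*(-5) = (2*6*(-6))*(-5) = -72*(-5) = 360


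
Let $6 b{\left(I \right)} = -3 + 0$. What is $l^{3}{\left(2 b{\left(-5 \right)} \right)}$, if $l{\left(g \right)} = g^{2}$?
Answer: $1$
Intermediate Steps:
$b{\left(I \right)} = - \frac{1}{2}$ ($b{\left(I \right)} = \frac{-3 + 0}{6} = \frac{1}{6} \left(-3\right) = - \frac{1}{2}$)
$l^{3}{\left(2 b{\left(-5 \right)} \right)} = \left(\left(2 \left(- \frac{1}{2}\right)\right)^{2}\right)^{3} = \left(\left(-1\right)^{2}\right)^{3} = 1^{3} = 1$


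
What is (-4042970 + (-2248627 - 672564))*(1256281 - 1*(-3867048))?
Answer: -35679688011969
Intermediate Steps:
(-4042970 + (-2248627 - 672564))*(1256281 - 1*(-3867048)) = (-4042970 - 2921191)*(1256281 + 3867048) = -6964161*5123329 = -35679688011969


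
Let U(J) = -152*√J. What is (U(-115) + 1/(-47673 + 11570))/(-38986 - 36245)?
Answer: 1/2716064793 + 152*I*√115/75231 ≈ 3.6818e-10 + 0.021667*I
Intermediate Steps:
(U(-115) + 1/(-47673 + 11570))/(-38986 - 36245) = (-152*I*√115 + 1/(-47673 + 11570))/(-38986 - 36245) = (-152*I*√115 + 1/(-36103))/(-75231) = (-152*I*√115 - 1/36103)*(-1/75231) = (-1/36103 - 152*I*√115)*(-1/75231) = 1/2716064793 + 152*I*√115/75231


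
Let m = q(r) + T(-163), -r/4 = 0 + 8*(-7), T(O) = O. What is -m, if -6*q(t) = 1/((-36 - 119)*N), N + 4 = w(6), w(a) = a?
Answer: 303179/1860 ≈ 163.00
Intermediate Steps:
r = 224 (r = -4*(0 + 8*(-7)) = -4*(0 - 56) = -4*(-56) = 224)
N = 2 (N = -4 + 6 = 2)
q(t) = 1/1860 (q(t) = -1/(6*(-36 - 119)*2) = -1/(6*(-155)*2) = -(-1)/(930*2) = -⅙*(-1/310) = 1/1860)
m = -303179/1860 (m = 1/1860 - 163 = -303179/1860 ≈ -163.00)
-m = -1*(-303179/1860) = 303179/1860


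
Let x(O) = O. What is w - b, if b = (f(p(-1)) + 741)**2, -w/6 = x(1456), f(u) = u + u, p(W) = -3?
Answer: -548961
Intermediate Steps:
f(u) = 2*u
w = -8736 (w = -6*1456 = -8736)
b = 540225 (b = (2*(-3) + 741)**2 = (-6 + 741)**2 = 735**2 = 540225)
w - b = -8736 - 1*540225 = -8736 - 540225 = -548961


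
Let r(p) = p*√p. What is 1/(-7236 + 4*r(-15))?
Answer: I/(12*(-603*I + 5*√15)) ≈ -0.00013806 + 4.4336e-6*I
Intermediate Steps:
r(p) = p^(3/2)
1/(-7236 + 4*r(-15)) = 1/(-7236 + 4*(-15)^(3/2)) = 1/(-7236 + 4*(-15*I*√15)) = 1/(-7236 - 60*I*√15)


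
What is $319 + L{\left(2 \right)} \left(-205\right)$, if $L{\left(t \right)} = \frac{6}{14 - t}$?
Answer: $\frac{433}{2} \approx 216.5$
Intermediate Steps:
$319 + L{\left(2 \right)} \left(-205\right) = 319 + - \frac{6}{-14 + 2} \left(-205\right) = 319 + - \frac{6}{-12} \left(-205\right) = 319 + \left(-6\right) \left(- \frac{1}{12}\right) \left(-205\right) = 319 + \frac{1}{2} \left(-205\right) = 319 - \frac{205}{2} = \frac{433}{2}$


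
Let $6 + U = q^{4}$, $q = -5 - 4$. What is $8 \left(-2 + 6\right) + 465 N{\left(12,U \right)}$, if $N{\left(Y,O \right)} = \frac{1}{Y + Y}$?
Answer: $\frac{411}{8} \approx 51.375$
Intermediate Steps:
$q = -9$
$U = 6555$ ($U = -6 + \left(-9\right)^{4} = -6 + 6561 = 6555$)
$N{\left(Y,O \right)} = \frac{1}{2 Y}$
$8 \left(-2 + 6\right) + 465 N{\left(12,U \right)} = 8 \left(-2 + 6\right) + 465 \frac{1}{2 \cdot 12} = 8 \cdot 4 + 465 \cdot \frac{1}{2} \cdot \frac{1}{12} = 32 + 465 \cdot \frac{1}{24} = 32 + \frac{155}{8} = \frac{411}{8}$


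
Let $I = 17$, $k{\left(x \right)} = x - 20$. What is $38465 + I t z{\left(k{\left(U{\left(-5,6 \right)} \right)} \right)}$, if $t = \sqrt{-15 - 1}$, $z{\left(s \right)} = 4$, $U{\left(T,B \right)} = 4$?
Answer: $38465 + 272 i \approx 38465.0 + 272.0 i$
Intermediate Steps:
$k{\left(x \right)} = -20 + x$ ($k{\left(x \right)} = x - 20 = -20 + x$)
$t = 4 i$ ($t = \sqrt{-15 - 1} = \sqrt{-16} = 4 i \approx 4.0 i$)
$38465 + I t z{\left(k{\left(U{\left(-5,6 \right)} \right)} \right)} = 38465 + 17 \cdot 4 i 4 = 38465 + 68 i 4 = 38465 + 272 i$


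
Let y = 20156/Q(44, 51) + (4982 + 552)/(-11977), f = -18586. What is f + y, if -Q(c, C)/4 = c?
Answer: -9855194567/526988 ≈ -18701.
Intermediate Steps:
Q(c, C) = -4*c
y = -60595599/526988 (y = 20156/((-4*44)) + (4982 + 552)/(-11977) = 20156/(-176) + 5534*(-1/11977) = 20156*(-1/176) - 5534/11977 = -5039/44 - 5534/11977 = -60595599/526988 ≈ -114.98)
f + y = -18586 - 60595599/526988 = -9855194567/526988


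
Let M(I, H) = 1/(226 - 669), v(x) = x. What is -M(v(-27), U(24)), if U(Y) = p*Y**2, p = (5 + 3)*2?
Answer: 1/443 ≈ 0.0022573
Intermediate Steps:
p = 16 (p = 8*2 = 16)
U(Y) = 16*Y**2
M(I, H) = -1/443 (M(I, H) = 1/(-443) = -1/443)
-M(v(-27), U(24)) = -1*(-1/443) = 1/443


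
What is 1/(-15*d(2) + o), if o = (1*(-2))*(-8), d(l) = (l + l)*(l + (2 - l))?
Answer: -1/104 ≈ -0.0096154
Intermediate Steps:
d(l) = 4*l (d(l) = (2*l)*2 = 4*l)
o = 16 (o = -2*(-8) = 16)
1/(-15*d(2) + o) = 1/(-60*2 + 16) = 1/(-15*8 + 16) = 1/(-120 + 16) = 1/(-104) = -1/104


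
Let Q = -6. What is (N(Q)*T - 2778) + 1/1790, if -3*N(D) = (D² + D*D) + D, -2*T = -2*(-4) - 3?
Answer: -4874169/1790 ≈ -2723.0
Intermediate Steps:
T = -5/2 (T = -(-2*(-4) - 3)/2 = -(8 - 3)/2 = -½*5 = -5/2 ≈ -2.5000)
N(D) = -2*D²/3 - D/3 (N(D) = -((D² + D*D) + D)/3 = -((D² + D²) + D)/3 = -(2*D² + D)/3 = -(D + 2*D²)/3 = -2*D²/3 - D/3)
(N(Q)*T - 2778) + 1/1790 = (-⅓*(-6)*(1 + 2*(-6))*(-5/2) - 2778) + 1/1790 = (-⅓*(-6)*(1 - 12)*(-5/2) - 2778) + 1/1790 = (-⅓*(-6)*(-11)*(-5/2) - 2778) + 1/1790 = (-22*(-5/2) - 2778) + 1/1790 = (55 - 2778) + 1/1790 = -2723 + 1/1790 = -4874169/1790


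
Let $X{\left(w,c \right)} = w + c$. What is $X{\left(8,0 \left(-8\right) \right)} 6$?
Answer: $48$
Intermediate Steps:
$X{\left(w,c \right)} = c + w$
$X{\left(8,0 \left(-8\right) \right)} 6 = \left(0 \left(-8\right) + 8\right) 6 = \left(0 + 8\right) 6 = 8 \cdot 6 = 48$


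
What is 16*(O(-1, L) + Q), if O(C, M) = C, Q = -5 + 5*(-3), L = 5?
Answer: -336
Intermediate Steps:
Q = -20 (Q = -5 - 15 = -20)
16*(O(-1, L) + Q) = 16*(-1 - 20) = 16*(-21) = -336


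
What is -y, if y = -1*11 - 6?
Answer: 17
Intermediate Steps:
y = -17 (y = -11 - 6 = -17)
-y = -1*(-17) = 17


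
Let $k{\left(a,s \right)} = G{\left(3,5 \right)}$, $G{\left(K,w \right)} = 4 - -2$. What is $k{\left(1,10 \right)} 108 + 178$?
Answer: $826$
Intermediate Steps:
$G{\left(K,w \right)} = 6$ ($G{\left(K,w \right)} = 4 + 2 = 6$)
$k{\left(a,s \right)} = 6$
$k{\left(1,10 \right)} 108 + 178 = 6 \cdot 108 + 178 = 648 + 178 = 826$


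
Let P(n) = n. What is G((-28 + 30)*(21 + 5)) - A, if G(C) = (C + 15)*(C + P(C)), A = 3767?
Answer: 3201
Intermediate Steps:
G(C) = 2*C*(15 + C) (G(C) = (C + 15)*(C + C) = (15 + C)*(2*C) = 2*C*(15 + C))
G((-28 + 30)*(21 + 5)) - A = 2*((-28 + 30)*(21 + 5))*(15 + (-28 + 30)*(21 + 5)) - 1*3767 = 2*(2*26)*(15 + 2*26) - 3767 = 2*52*(15 + 52) - 3767 = 2*52*67 - 3767 = 6968 - 3767 = 3201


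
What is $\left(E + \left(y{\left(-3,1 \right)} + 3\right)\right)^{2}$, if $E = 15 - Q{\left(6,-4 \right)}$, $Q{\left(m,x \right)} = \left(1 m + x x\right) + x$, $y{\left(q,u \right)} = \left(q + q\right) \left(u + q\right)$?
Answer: $144$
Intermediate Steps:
$y{\left(q,u \right)} = 2 q \left(q + u\right)$
$Q{\left(m,x \right)} = m + x + x^{2}$ ($Q{\left(m,x \right)} = \left(m + x^{2}\right) + x = m + x + x^{2}$)
$E = -3$ ($E = 15 - \left(6 - 4 + \left(-4\right)^{2}\right) = 15 - \left(6 - 4 + 16\right) = 15 - 18 = -3$)
$\left(E + \left(y{\left(-3,1 \right)} + 3\right)\right)^{2} = \left(-3 + \left(2 \left(-3\right) \left(-3 + 1\right) + 3\right)\right)^{2} = \left(-3 + \left(2 \left(-3\right) \left(-2\right) + 3\right)\right)^{2} = \left(-3 + \left(12 + 3\right)\right)^{2} = \left(-3 + 15\right)^{2} = 12^{2} = 144$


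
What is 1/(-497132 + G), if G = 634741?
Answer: 1/137609 ≈ 7.2670e-6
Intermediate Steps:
1/(-497132 + G) = 1/(-497132 + 634741) = 1/137609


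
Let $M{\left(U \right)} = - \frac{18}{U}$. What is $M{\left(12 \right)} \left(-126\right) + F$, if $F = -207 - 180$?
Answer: $-198$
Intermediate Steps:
$F = -387$ ($F = -207 - 180 = -387$)
$M{\left(12 \right)} \left(-126\right) + F = - \frac{18}{12} \left(-126\right) - 387 = \left(-18\right) \frac{1}{12} \left(-126\right) - 387 = \left(- \frac{3}{2}\right) \left(-126\right) - 387 = 189 - 387 = -198$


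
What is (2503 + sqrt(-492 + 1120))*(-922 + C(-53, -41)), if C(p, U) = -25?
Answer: -2370341 - 1894*sqrt(157) ≈ -2.3941e+6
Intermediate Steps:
(2503 + sqrt(-492 + 1120))*(-922 + C(-53, -41)) = (2503 + sqrt(-492 + 1120))*(-922 - 25) = (2503 + sqrt(628))*(-947) = (2503 + 2*sqrt(157))*(-947) = -2370341 - 1894*sqrt(157)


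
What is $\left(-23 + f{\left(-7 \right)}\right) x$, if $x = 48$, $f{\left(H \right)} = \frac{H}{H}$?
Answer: $-1056$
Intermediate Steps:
$f{\left(H \right)} = 1$
$\left(-23 + f{\left(-7 \right)}\right) x = \left(-23 + 1\right) 48 = \left(-22\right) 48 = -1056$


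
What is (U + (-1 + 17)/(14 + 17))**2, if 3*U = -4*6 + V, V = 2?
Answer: 401956/8649 ≈ 46.474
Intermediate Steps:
U = -22/3 (U = (-4*6 + 2)/3 = (-24 + 2)/3 = (1/3)*(-22) = -22/3 ≈ -7.3333)
(U + (-1 + 17)/(14 + 17))**2 = (-22/3 + (-1 + 17)/(14 + 17))**2 = (-22/3 + 16/31)**2 = (-634/93)**2 = 401956/8649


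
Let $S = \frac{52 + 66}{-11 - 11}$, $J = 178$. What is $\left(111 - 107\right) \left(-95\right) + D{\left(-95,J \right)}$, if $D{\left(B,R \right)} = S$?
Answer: $- \frac{4239}{11} \approx -385.36$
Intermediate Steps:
$S = - \frac{59}{11}$ ($S = \frac{118}{-22} = 118 \left(- \frac{1}{22}\right) = - \frac{59}{11} \approx -5.3636$)
$D{\left(B,R \right)} = - \frac{59}{11}$
$\left(111 - 107\right) \left(-95\right) + D{\left(-95,J \right)} = \left(111 - 107\right) \left(-95\right) - \frac{59}{11} = 4 \left(-95\right) - \frac{59}{11} = -380 - \frac{59}{11} = - \frac{4239}{11}$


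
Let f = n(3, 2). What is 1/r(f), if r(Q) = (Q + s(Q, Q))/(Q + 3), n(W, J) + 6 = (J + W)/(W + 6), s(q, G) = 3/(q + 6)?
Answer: 55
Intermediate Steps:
s(q, G) = 3/(6 + q)
n(W, J) = -6 + (J + W)/(6 + W) (n(W, J) = -6 + (J + W)/(W + 6) = -6 + (J + W)/(6 + W))
f = -49/9 (f = (-36 + 2 - 5*3)/(6 + 3) = (-36 + 2 - 15)/9 = (⅑)*(-49) = -49/9 ≈ -5.4444)
r(Q) = (Q + 3/(6 + Q))/(3 + Q) (r(Q) = (Q + 3/(6 + Q))/(Q + 3) = (Q + 3/(6 + Q))/(3 + Q))
1/r(f) = 1/((3 - 49*(6 - 49/9)/9)/((3 - 49/9)*(6 - 49/9))) = 1/((3 - 49/9*5/9)/((-22/9)*(5/9))) = 1/(-9/22*9/5*(3 - 245/81)) = 1/(-9/22*9/5*(-2/81)) = 1/(1/55) = 55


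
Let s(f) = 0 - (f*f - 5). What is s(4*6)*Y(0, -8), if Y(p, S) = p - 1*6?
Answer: 3426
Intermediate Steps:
Y(p, S) = -6 + p (Y(p, S) = p - 6 = -6 + p)
s(f) = 5 - f² (s(f) = 0 - (f² - 5) = 0 - (-5 + f²) = 0 + (5 - f²) = 5 - f²)
s(4*6)*Y(0, -8) = (5 - (4*6)²)*(-6 + 0) = (5 - 1*24²)*(-6) = (5 - 1*576)*(-6) = (5 - 576)*(-6) = -571*(-6) = 3426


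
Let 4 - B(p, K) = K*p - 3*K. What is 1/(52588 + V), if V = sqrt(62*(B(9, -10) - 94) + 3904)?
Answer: 13147/691373925 - sqrt(511)/1382747850 ≈ 1.8999e-5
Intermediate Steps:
B(p, K) = 4 + 3*K - K*p (B(p, K) = 4 - (K*p - 3*K) = 4 - (-3*K + K*p) = 4 + (3*K - K*p) = 4 + 3*K - K*p)
V = 2*sqrt(511) (V = sqrt(62*((4 + 3*(-10) - 1*(-10)*9) - 94) + 3904) = sqrt(62*((4 - 30 + 90) - 94) + 3904) = sqrt(62*(64 - 94) + 3904) = sqrt(62*(-30) + 3904) = sqrt(-1860 + 3904) = sqrt(2044) = 2*sqrt(511) ≈ 45.211)
1/(52588 + V) = 1/(52588 + 2*sqrt(511))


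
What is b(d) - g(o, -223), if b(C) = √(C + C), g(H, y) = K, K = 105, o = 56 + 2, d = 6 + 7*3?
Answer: -105 + 3*√6 ≈ -97.651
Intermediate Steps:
d = 27 (d = 6 + 21 = 27)
o = 58
g(H, y) = 105
b(C) = √2*√C (b(C) = √(2*C) = √2*√C)
b(d) - g(o, -223) = √2*√27 - 1*105 = √2*(3*√3) - 105 = 3*√6 - 105 = -105 + 3*√6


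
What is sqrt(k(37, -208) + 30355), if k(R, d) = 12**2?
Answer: sqrt(30499) ≈ 174.64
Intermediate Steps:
k(R, d) = 144
sqrt(k(37, -208) + 30355) = sqrt(144 + 30355) = sqrt(30499)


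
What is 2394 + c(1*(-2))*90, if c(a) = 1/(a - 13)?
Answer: 2388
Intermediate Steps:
c(a) = 1/(-13 + a)
2394 + c(1*(-2))*90 = 2394 + 90/(-13 + 1*(-2)) = 2394 + 90/(-13 - 2) = 2394 + 90/(-15) = 2394 - 1/15*90 = 2394 - 6 = 2388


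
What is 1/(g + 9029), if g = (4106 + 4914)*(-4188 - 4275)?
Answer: -1/76327231 ≈ -1.3101e-8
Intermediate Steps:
g = -76336260 (g = 9020*(-8463) = -76336260)
1/(g + 9029) = 1/(-76336260 + 9029) = 1/(-76327231) = -1/76327231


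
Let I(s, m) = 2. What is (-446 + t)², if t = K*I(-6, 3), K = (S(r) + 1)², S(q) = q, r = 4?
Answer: 156816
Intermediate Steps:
K = 25 (K = (4 + 1)² = 5² = 25)
t = 50 (t = 25*2 = 50)
(-446 + t)² = (-446 + 50)² = (-396)² = 156816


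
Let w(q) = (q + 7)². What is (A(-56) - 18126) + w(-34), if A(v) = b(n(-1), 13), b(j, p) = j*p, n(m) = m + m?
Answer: -17423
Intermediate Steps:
n(m) = 2*m
A(v) = -26 (A(v) = (2*(-1))*13 = -2*13 = -26)
w(q) = (7 + q)²
(A(-56) - 18126) + w(-34) = (-26 - 18126) + (7 - 34)² = -18152 + (-27)² = -18152 + 729 = -17423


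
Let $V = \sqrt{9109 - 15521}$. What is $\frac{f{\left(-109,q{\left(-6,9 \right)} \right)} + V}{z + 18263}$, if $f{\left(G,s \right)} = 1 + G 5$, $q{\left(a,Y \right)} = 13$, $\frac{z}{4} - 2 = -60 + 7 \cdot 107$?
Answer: $- \frac{544}{21027} + \frac{2 i \sqrt{1603}}{21027} \approx -0.025871 + 0.0038082 i$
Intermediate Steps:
$z = 2764$ ($z = 8 + 4 \left(-60 + 7 \cdot 107\right) = 8 + 4 \left(-60 + 749\right) = 8 + 4 \cdot 689 = 8 + 2756 = 2764$)
$f{\left(G,s \right)} = 1 + 5 G$
$V = 2 i \sqrt{1603}$ ($V = \sqrt{-6412} = 2 i \sqrt{1603} \approx 80.075 i$)
$\frac{f{\left(-109,q{\left(-6,9 \right)} \right)} + V}{z + 18263} = \frac{\left(1 + 5 \left(-109\right)\right) + 2 i \sqrt{1603}}{2764 + 18263} = \frac{\left(1 - 545\right) + 2 i \sqrt{1603}}{21027} = \left(-544 + 2 i \sqrt{1603}\right) \frac{1}{21027} = - \frac{544}{21027} + \frac{2 i \sqrt{1603}}{21027}$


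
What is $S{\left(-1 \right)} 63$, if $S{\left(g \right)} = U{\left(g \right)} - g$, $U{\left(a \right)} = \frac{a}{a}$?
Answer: $126$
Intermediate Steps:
$U{\left(a \right)} = 1$
$S{\left(g \right)} = 1 - g$
$S{\left(-1 \right)} 63 = \left(1 - -1\right) 63 = \left(1 + 1\right) 63 = 2 \cdot 63 = 126$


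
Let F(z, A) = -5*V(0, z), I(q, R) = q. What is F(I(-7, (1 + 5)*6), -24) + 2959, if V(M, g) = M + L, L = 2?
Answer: 2949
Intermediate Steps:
V(M, g) = 2 + M (V(M, g) = M + 2 = 2 + M)
F(z, A) = -10 (F(z, A) = -5*(2 + 0) = -5*2 = -10)
F(I(-7, (1 + 5)*6), -24) + 2959 = -10 + 2959 = 2949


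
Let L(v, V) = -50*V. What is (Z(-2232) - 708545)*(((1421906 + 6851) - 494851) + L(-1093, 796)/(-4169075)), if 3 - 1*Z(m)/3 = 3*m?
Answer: -107219557848165760/166763 ≈ -6.4295e+11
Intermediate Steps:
Z(m) = 9 - 9*m
(Z(-2232) - 708545)*(((1421906 + 6851) - 494851) + L(-1093, 796)/(-4169075)) = ((9 - 9*(-2232)) - 708545)*(((1421906 + 6851) - 494851) - 50*796/(-4169075)) = ((9 + 20088) - 708545)*((1428757 - 494851) - 39800*(-1/4169075)) = (20097 - 708545)*(933906 + 1592/166763) = -688448*155740967870/166763 = -107219557848165760/166763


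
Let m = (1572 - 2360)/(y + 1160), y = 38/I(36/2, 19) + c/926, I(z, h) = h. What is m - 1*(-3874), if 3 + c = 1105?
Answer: 2086004974/538557 ≈ 3873.3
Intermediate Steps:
c = 1102 (c = -3 + 1105 = 1102)
y = 1477/463 (y = 38/19 + 1102/926 = 38*(1/19) + 1102*(1/926) = 2 + 551/463 = 1477/463 ≈ 3.1901)
m = -364844/538557 (m = (1572 - 2360)/(1477/463 + 1160) = -788/538557/463 = -788*463/538557 = -364844/538557 ≈ -0.67745)
m - 1*(-3874) = -364844/538557 - 1*(-3874) = -364844/538557 + 3874 = 2086004974/538557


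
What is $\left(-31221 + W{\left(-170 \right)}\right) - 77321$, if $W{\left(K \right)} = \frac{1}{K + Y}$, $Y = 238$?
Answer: $- \frac{7380855}{68} \approx -1.0854 \cdot 10^{5}$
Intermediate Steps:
$W{\left(K \right)} = \frac{1}{238 + K}$ ($W{\left(K \right)} = \frac{1}{K + 238} = \frac{1}{238 + K}$)
$\left(-31221 + W{\left(-170 \right)}\right) - 77321 = \left(-31221 + \frac{1}{238 - 170}\right) - 77321 = \left(-31221 + \frac{1}{68}\right) - 77321 = - \frac{2123027}{68} - 77321 = - \frac{7380855}{68}$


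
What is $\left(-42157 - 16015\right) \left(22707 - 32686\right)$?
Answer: $580498388$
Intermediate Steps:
$\left(-42157 - 16015\right) \left(22707 - 32686\right) = \left(-58172\right) \left(-9979\right) = 580498388$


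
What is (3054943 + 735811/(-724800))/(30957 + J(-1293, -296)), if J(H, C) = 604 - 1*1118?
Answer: 2214221950589/22065086400 ≈ 100.35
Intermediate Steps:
J(H, C) = -514 (J(H, C) = 604 - 1118 = -514)
(3054943 + 735811/(-724800))/(30957 + J(-1293, -296)) = (3054943 + 735811/(-724800))/(30957 - 514) = (3054943 + 735811*(-1/724800))/30443 = (3054943 - 735811/724800)*(1/30443) = (2214221950589/724800)*(1/30443) = 2214221950589/22065086400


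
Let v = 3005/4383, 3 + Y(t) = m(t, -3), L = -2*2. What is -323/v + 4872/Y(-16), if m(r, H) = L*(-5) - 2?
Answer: -87937/601 ≈ -146.32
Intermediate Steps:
L = -4
m(r, H) = 18 (m(r, H) = -4*(-5) - 2 = 20 - 2 = 18)
Y(t) = 15 (Y(t) = -3 + 18 = 15)
v = 3005/4383 (v = 3005*(1/4383) = 3005/4383 ≈ 0.68560)
-323/v + 4872/Y(-16) = -323/3005/4383 + 4872/15 = -323*4383/3005 + 4872*(1/15) = -1415709/3005 + 1624/5 = -87937/601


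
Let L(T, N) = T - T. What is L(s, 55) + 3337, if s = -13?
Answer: 3337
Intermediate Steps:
L(T, N) = 0
L(s, 55) + 3337 = 0 + 3337 = 3337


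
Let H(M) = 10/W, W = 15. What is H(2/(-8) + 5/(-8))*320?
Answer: 640/3 ≈ 213.33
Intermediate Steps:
H(M) = ⅔ (H(M) = 10/15 = 10*(1/15) = ⅔)
H(2/(-8) + 5/(-8))*320 = (⅔)*320 = 640/3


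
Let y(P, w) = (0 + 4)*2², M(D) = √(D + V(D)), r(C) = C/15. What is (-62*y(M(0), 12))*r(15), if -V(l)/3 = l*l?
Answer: -992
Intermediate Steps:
r(C) = C/15 (r(C) = C*(1/15) = C/15)
V(l) = -3*l² (V(l) = -3*l*l = -3*l²)
M(D) = √(D - 3*D²)
y(P, w) = 16 (y(P, w) = 4*4 = 16)
(-62*y(M(0), 12))*r(15) = (-62*16)*((1/15)*15) = -992*1 = -992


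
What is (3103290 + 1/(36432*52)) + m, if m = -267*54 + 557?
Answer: 5852812021057/1894464 ≈ 3.0894e+6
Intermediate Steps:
m = -13861 (m = -14418 + 557 = -13861)
(3103290 + 1/(36432*52)) + m = (3103290 + 1/(36432*52)) - 13861 = (3103290 + 1/1894464) - 13861 = 5879071186561/1894464 - 13861 = 5852812021057/1894464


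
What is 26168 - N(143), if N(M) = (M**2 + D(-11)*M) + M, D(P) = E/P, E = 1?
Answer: 5589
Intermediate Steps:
D(P) = 1/P
N(M) = M**2 + 10*M/11 (N(M) = (M**2 + M/(-11)) + M = (M**2 - M/11) + M = M**2 + 10*M/11)
26168 - N(143) = 26168 - 143*(10 + 11*143)/11 = 26168 - 143*(10 + 1573)/11 = 26168 - 143*1583/11 = 26168 - 1*20579 = 26168 - 20579 = 5589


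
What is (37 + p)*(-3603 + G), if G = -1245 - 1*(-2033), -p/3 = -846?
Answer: -7248625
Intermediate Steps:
p = 2538 (p = -3*(-846) = 2538)
G = 788 (G = -1245 + 2033 = 788)
(37 + p)*(-3603 + G) = (37 + 2538)*(-3603 + 788) = 2575*(-2815) = -7248625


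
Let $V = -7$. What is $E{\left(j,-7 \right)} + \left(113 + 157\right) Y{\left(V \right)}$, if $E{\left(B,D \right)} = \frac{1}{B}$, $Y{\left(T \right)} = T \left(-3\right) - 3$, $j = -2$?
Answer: $\frac{9719}{2} \approx 4859.5$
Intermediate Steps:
$Y{\left(T \right)} = -3 - 3 T$ ($Y{\left(T \right)} = - 3 T - 3 = -3 - 3 T$)
$E{\left(j,-7 \right)} + \left(113 + 157\right) Y{\left(V \right)} = \frac{1}{-2} + \left(113 + 157\right) \left(-3 - -21\right) = - \frac{1}{2} + 270 \left(-3 + 21\right) = - \frac{1}{2} + 270 \cdot 18 = - \frac{1}{2} + 4860 = \frac{9719}{2}$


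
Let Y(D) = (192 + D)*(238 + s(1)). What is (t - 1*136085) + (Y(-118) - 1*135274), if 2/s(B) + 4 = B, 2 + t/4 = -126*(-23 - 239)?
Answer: -365269/3 ≈ -1.2176e+5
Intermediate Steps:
t = 132040 (t = -8 + 4*(-126*(-23 - 239)) = -8 + 4*(-126*(-262)) = -8 + 4*33012 = -8 + 132048 = 132040)
s(B) = 2/(-4 + B)
Y(D) = 45568 + 712*D/3 (Y(D) = (192 + D)*(238 + 2/(-4 + 1)) = (192 + D)*(238 + 2/(-3)) = (192 + D)*(238 + 2*(-⅓)) = (192 + D)*(238 - ⅔) = (192 + D)*(712/3) = 45568 + 712*D/3)
(t - 1*136085) + (Y(-118) - 1*135274) = (132040 - 1*136085) + ((45568 + (712/3)*(-118)) - 1*135274) = (132040 - 136085) + ((45568 - 84016/3) - 135274) = -4045 + (52688/3 - 135274) = -4045 - 353134/3 = -365269/3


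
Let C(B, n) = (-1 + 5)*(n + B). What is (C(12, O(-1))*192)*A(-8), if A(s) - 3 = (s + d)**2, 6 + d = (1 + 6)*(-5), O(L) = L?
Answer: 20308992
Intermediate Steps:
d = -41 (d = -6 + (1 + 6)*(-5) = -6 + 7*(-5) = -6 - 35 = -41)
C(B, n) = 4*B + 4*n (C(B, n) = 4*(B + n) = 4*B + 4*n)
A(s) = 3 + (-41 + s)**2 (A(s) = 3 + (s - 41)**2 = 3 + (-41 + s)**2)
(C(12, O(-1))*192)*A(-8) = ((4*12 + 4*(-1))*192)*(3 + (-41 - 8)**2) = ((48 - 4)*192)*(3 + (-49)**2) = (44*192)*(3 + 2401) = 8448*2404 = 20308992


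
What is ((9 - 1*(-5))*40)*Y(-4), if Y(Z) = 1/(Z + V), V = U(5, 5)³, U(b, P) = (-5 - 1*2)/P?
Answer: -70000/843 ≈ -83.037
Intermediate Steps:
U(b, P) = -7/P (U(b, P) = (-5 - 2)/P = -7/P)
V = -343/125 (V = (-7/5)³ = -343/125 ≈ -2.7440)
Y(Z) = 1/(-343/125 + Z) (Y(Z) = 1/(Z - 343/125) = 1/(-343/125 + Z))
((9 - 1*(-5))*40)*Y(-4) = ((9 - 1*(-5))*40)*(125/(-343 + 125*(-4))) = ((9 + 5)*40)*(125/(-343 - 500)) = (14*40)*(125/(-843)) = 560*(125*(-1/843)) = 560*(-125/843) = -70000/843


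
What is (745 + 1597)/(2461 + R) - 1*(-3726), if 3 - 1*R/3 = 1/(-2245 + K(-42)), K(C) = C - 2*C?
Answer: 20279864264/5441413 ≈ 3726.9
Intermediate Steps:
K(C) = -C
R = 19830/2203 (R = 9 - 3/(-2245 - 1*(-42)) = 9 - 3/(-2245 + 42) = 9 - 3/(-2203) = 9 - 3*(-1/2203) = 9 + 3/2203 = 19830/2203 ≈ 9.0014)
(745 + 1597)/(2461 + R) - 1*(-3726) = (745 + 1597)/(2461 + 19830/2203) - 1*(-3726) = 2342/(5441413/2203) + 3726 = 2342*(2203/5441413) + 3726 = 5159426/5441413 + 3726 = 20279864264/5441413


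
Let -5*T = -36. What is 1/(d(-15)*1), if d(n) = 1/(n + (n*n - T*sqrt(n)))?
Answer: 210 - 36*I*sqrt(15)/5 ≈ 210.0 - 27.885*I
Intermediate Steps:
T = 36/5 (T = -1/5*(-36) = 36/5 ≈ 7.2000)
d(n) = 1/(n + n**2 - 36*sqrt(n)/5) (d(n) = 1/(n + (n*n - 36*sqrt(n)/5)) = 1/(n + (n**2 - 36*sqrt(n)/5)) = 1/(n + n**2 - 36*sqrt(n)/5))
1/(d(-15)*1) = 1/((5/(-36*I*sqrt(15) + 5*(-15) + 5*(-15)**2))*1) = 1/((5/(-36*I*sqrt(15) - 75 + 5*225))*1) = 1/((5/(-36*I*sqrt(15) - 75 + 1125))*1) = 1/((5/(1050 - 36*I*sqrt(15)))*1) = 1/(5/(1050 - 36*I*sqrt(15))) = 210 - 36*I*sqrt(15)/5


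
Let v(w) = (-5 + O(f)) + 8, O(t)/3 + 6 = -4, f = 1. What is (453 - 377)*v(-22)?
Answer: -2052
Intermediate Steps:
O(t) = -30 (O(t) = -18 + 3*(-4) = -18 - 12 = -30)
v(w) = -27 (v(w) = (-5 - 30) + 8 = -35 + 8 = -27)
(453 - 377)*v(-22) = (453 - 377)*(-27) = 76*(-27) = -2052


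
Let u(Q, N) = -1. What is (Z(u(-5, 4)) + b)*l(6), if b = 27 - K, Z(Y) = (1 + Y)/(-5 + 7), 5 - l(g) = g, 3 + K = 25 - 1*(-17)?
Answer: 12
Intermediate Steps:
K = 39 (K = -3 + (25 - 1*(-17)) = -3 + (25 + 17) = -3 + 42 = 39)
l(g) = 5 - g
Z(Y) = 1/2 + Y/2 (Z(Y) = (1 + Y)/2 = (1 + Y)*(1/2) = 1/2 + Y/2)
b = -12 (b = 27 - 1*39 = 27 - 39 = -12)
(Z(u(-5, 4)) + b)*l(6) = ((1/2 + (1/2)*(-1)) - 12)*(5 - 1*6) = ((1/2 - 1/2) - 12)*(5 - 6) = (0 - 12)*(-1) = -12*(-1) = 12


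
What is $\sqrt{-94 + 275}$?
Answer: $\sqrt{181} \approx 13.454$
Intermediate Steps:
$\sqrt{-94 + 275} = \sqrt{181}$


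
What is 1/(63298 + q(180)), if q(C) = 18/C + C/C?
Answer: 10/632991 ≈ 1.5798e-5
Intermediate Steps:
q(C) = 1 + 18/C (q(C) = 18/C + 1 = 1 + 18/C)
1/(63298 + q(180)) = 1/(63298 + (18 + 180)/180) = 1/(63298 + (1/180)*198) = 1/(63298 + 11/10) = 1/(632991/10) = 10/632991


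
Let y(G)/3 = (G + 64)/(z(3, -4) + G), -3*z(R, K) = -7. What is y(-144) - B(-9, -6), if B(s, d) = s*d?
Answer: -4446/85 ≈ -52.306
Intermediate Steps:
z(R, K) = 7/3 (z(R, K) = -1/3*(-7) = 7/3)
B(s, d) = d*s
y(G) = 3*(64 + G)/(7/3 + G) (y(G) = 3*((G + 64)/(7/3 + G)) = 3*((64 + G)/(7/3 + G)) = 3*(64 + G)/(7/3 + G))
y(-144) - B(-9, -6) = 9*(64 - 144)/(7 + 3*(-144)) - (-6)*(-9) = 9*(-80)/(7 - 432) - 1*54 = 9*(-80)/(-425) - 54 = 9*(-1/425)*(-80) - 54 = 144/85 - 54 = -4446/85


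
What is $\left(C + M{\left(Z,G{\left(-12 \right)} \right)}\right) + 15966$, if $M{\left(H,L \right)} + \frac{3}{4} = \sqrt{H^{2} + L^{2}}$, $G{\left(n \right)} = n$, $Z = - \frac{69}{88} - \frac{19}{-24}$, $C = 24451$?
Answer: $\frac{161665}{4} + \frac{\sqrt{2509057}}{132} \approx 40428.0$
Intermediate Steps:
$Z = \frac{1}{132}$ ($Z = \left(-69\right) \frac{1}{88} - - \frac{19}{24} = - \frac{69}{88} + \frac{19}{24} = \frac{1}{132} \approx 0.0075758$)
$M{\left(H,L \right)} = - \frac{3}{4} + \sqrt{H^{2} + L^{2}}$
$\left(C + M{\left(Z,G{\left(-12 \right)} \right)}\right) + 15966 = \left(24451 - \left(\frac{3}{4} - \sqrt{\left(\frac{1}{132}\right)^{2} + \left(-12\right)^{2}}\right)\right) + 15966 = \left(24451 - \left(\frac{3}{4} - \sqrt{\frac{1}{17424} + 144}\right)\right) + 15966 = \left(24451 - \left(\frac{3}{4} - \sqrt{\frac{2509057}{17424}}\right)\right) + 15966 = \left(24451 - \left(\frac{3}{4} - \frac{\sqrt{2509057}}{132}\right)\right) + 15966 = \left(\frac{97801}{4} + \frac{\sqrt{2509057}}{132}\right) + 15966 = \frac{161665}{4} + \frac{\sqrt{2509057}}{132}$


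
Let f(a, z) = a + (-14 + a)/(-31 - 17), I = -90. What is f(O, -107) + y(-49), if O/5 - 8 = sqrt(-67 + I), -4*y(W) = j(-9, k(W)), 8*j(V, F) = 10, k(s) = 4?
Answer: 1879/48 + 235*I*sqrt(157)/48 ≈ 39.146 + 61.345*I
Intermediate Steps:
j(V, F) = 5/4 (j(V, F) = (1/8)*10 = 5/4)
y(W) = -5/16 (y(W) = -1/4*5/4 = -5/16)
O = 40 + 5*I*sqrt(157) (O = 40 + 5*sqrt(-67 - 90) = 40 + 5*sqrt(-157) = 40 + 5*(I*sqrt(157)) = 40 + 5*I*sqrt(157) ≈ 40.0 + 62.65*I)
f(a, z) = 7/24 + 47*a/48 (f(a, z) = a + (-14 + a)/(-48) = a + (-14 + a)*(-1/48) = a + (7/24 - a/48) = 7/24 + 47*a/48)
f(O, -107) + y(-49) = (7/24 + 47*(40 + 5*I*sqrt(157))/48) - 5/16 = (7/24 + (235/6 + 235*I*sqrt(157)/48)) - 5/16 = (947/24 + 235*I*sqrt(157)/48) - 5/16 = 1879/48 + 235*I*sqrt(157)/48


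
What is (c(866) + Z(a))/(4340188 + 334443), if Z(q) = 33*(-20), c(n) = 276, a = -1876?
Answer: -384/4674631 ≈ -8.2146e-5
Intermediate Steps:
Z(q) = -660
(c(866) + Z(a))/(4340188 + 334443) = (276 - 660)/(4340188 + 334443) = -384/4674631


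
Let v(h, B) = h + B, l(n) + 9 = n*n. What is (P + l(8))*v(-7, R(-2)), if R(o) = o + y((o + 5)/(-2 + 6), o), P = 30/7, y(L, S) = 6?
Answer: -1245/7 ≈ -177.86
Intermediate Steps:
l(n) = -9 + n**2 (l(n) = -9 + n*n = -9 + n**2)
P = 30/7 (P = 30*(1/7) = 30/7 ≈ 4.2857)
R(o) = 6 + o (R(o) = o + 6 = 6 + o)
v(h, B) = B + h
(P + l(8))*v(-7, R(-2)) = (30/7 + (-9 + 8**2))*((6 - 2) - 7) = (30/7 + (-9 + 64))*(4 - 7) = (30/7 + 55)*(-3) = (415/7)*(-3) = -1245/7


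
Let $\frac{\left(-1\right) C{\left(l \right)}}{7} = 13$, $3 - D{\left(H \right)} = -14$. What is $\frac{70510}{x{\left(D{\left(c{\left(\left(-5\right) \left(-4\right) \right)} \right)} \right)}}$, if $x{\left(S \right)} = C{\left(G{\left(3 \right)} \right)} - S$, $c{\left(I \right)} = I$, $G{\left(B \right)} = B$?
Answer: $- \frac{35255}{54} \approx -652.87$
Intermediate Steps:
$D{\left(H \right)} = 17$ ($D{\left(H \right)} = 3 - -14 = 3 + 14 = 17$)
$C{\left(l \right)} = -91$ ($C{\left(l \right)} = \left(-7\right) 13 = -91$)
$x{\left(S \right)} = -91 - S$
$\frac{70510}{x{\left(D{\left(c{\left(\left(-5\right) \left(-4\right) \right)} \right)} \right)}} = \frac{70510}{-91 - 17} = \frac{70510}{-108} = 70510 \left(- \frac{1}{108}\right) = - \frac{35255}{54}$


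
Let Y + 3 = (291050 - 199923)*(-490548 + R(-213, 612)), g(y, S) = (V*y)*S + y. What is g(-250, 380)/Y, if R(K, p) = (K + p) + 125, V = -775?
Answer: -73624750/44654417051 ≈ -0.0016488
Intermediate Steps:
R(K, p) = 125 + K + p
g(y, S) = y - 775*S*y (g(y, S) = (-775*y)*S + y = -775*S*y + y = y - 775*S*y)
Y = -44654417051 (Y = -3 + (291050 - 199923)*(-490548 + (125 - 213 + 612)) = -3 + 91127*(-490548 + 524) = -3 + 91127*(-490024) = -3 - 44654417048 = -44654417051)
g(-250, 380)/Y = -250*(1 - 775*380)/(-44654417051) = -250*(1 - 294500)*(-1/44654417051) = -250*(-294499)*(-1/44654417051) = 73624750*(-1/44654417051) = -73624750/44654417051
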